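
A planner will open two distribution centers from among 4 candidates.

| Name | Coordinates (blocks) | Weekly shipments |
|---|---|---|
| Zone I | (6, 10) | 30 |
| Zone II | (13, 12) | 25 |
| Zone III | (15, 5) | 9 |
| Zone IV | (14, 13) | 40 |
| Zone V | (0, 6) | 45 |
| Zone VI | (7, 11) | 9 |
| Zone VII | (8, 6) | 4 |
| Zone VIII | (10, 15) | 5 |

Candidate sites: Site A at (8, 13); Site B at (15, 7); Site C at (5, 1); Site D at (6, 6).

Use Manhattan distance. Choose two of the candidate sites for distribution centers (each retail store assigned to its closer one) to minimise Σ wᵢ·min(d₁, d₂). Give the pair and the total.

{Site A, Site D}, total 925

Evaluate every pair (each demand assigned to the nearer of the two):
  {Site A, Site D}: total = 925
  {Site B, Site D}: total = 990
  {Site A, Site C}: total = 1191
  {Site A, Site B}: total = 1308
  {Site B, Site C}: total = 1428
  {Site C, Site D}: total = 1532
Best pair: {Site A, Site D} with total 925.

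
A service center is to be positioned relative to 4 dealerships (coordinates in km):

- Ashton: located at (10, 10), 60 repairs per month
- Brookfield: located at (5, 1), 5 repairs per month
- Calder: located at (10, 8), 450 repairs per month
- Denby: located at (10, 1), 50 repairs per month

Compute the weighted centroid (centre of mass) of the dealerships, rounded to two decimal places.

The minimiser of Σwᵢ‖p−pᵢ‖² is the weighted centroid p* = (Σwᵢpᵢ)/(Σwᵢ).
Σwᵢ = 565.
Σwᵢxᵢ = 60·10 + 5·5 + 450·10 + 50·10 = 5625.
Σwᵢyᵢ = 60·10 + 5·1 + 450·8 + 50·1 = 4255.
x* = 5625/565 = 9.96, y* = 4255/565 = 7.53.

(9.96, 7.53)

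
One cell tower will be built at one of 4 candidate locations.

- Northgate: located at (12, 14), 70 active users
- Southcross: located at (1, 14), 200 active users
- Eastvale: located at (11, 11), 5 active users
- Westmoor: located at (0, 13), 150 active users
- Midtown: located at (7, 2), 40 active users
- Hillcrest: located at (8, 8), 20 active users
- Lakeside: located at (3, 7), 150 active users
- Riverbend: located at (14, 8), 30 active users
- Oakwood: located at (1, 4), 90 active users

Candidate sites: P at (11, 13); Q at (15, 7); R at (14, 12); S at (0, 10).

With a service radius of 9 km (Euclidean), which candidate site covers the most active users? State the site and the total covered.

Coverage radius r = 9 km; a point is covered iff (Δx)²+(Δy)² ≤ 9² = 81.
  P (11, 13): covers {Northgate, Eastvale, Hillcrest, Riverbend} → 125
  Q (15, 7): covers {Northgate, Eastvale, Hillcrest, Riverbend} → 125
  R (14, 12): covers {Northgate, Eastvale, Hillcrest, Riverbend} → 125
  S (0, 10): covers {Southcross, Westmoor, Hillcrest, Lakeside, Oakwood} → 610
Maximum coverage at S: 610 active users.

S, covering 610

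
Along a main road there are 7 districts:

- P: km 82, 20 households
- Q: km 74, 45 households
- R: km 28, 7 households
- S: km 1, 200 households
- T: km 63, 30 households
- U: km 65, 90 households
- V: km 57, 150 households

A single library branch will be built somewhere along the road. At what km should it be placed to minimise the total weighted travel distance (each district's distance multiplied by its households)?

For a sum of weighted absolute distances on a line, the optimum is the weighted median (not the mean). Total weight W = 542; half-weight = 271.
Sort by position and accumulate weight:
  km 1 (S, w=200) → cum 200
  km 28 (R, w=7) → cum 207
  km 57 (V, w=150) → cum 357  ≥ 271 → median here
  km 63 (T, w=30) → cum 387
  km 65 (U, w=90) → cum 477
  km 74 (Q, w=45) → cum 522
  km 82 (P, w=20) → cum 542
Optimal location: km 57.

x = 57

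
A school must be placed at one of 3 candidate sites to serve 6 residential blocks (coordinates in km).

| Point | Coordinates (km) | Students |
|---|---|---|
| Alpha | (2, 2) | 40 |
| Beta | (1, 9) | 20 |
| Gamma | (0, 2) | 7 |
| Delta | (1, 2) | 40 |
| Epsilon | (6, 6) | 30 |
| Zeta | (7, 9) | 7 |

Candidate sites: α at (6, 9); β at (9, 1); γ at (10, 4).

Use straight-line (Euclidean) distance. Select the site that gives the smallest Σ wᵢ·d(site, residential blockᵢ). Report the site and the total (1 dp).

α, total 928.1 km

Total weighted distance at each candidate:
  α (6, 9): total = 928.1
  β (9, 1): total = 1127.6
  γ (10, 4): total = 1150.9
Minimum is at α with total 928.1 km.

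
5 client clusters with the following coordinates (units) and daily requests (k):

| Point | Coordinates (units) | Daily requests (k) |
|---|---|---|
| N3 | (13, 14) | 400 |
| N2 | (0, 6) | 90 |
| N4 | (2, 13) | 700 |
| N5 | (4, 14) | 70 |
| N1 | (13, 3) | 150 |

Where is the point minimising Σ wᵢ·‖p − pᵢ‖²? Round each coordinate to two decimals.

The minimiser of Σwᵢ‖p−pᵢ‖² is the weighted centroid p* = (Σwᵢpᵢ)/(Σwᵢ).
Σwᵢ = 1410.
Σwᵢxᵢ = 400·13 + 90·0 + 700·2 + 70·4 + 150·13 = 8830.
Σwᵢyᵢ = 400·14 + 90·6 + 700·13 + 70·14 + 150·3 = 16670.
x* = 8830/1410 = 6.26, y* = 16670/1410 = 11.82.

(6.26, 11.82)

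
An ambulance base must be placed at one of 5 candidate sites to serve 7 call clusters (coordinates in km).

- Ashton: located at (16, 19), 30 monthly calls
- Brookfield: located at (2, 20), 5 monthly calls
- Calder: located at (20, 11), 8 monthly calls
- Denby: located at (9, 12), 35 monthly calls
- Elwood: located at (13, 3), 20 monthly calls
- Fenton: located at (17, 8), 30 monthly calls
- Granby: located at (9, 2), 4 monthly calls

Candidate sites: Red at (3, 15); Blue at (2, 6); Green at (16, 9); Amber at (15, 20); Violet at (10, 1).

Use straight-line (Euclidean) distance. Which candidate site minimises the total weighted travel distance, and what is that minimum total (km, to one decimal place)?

Total weighted distance at each candidate:
  Red (3, 15): total = 1647.3
  Blue (2, 6): total = 1829.6
  Green (16, 9): total = 907.5
  Amber (15, 20): total = 1323.0
  Violet (10, 1): total = 1546.8
Minimum is at Green with total 907.5 km.

Green, total 907.5 km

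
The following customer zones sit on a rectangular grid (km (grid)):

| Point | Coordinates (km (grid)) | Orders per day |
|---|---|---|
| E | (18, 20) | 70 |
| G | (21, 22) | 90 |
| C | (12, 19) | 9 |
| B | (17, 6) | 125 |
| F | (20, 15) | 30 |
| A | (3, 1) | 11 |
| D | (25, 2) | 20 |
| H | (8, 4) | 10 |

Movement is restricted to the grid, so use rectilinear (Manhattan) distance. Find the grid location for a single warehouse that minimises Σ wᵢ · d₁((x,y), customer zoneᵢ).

Manhattan distance separates: Σwᵢ(|x−xᵢ|+|y−yᵢ|) = Σwᵢ|x−xᵢ| + Σwᵢ|y−yᵢ|, so x and y are optimised independently as 1-D weighted medians.
Total weight W = 365; half = 182.5.
x-coordinate, sorted with cumulative weight:
  x=3 (A, w=11) cum 11
  x=8 (H, w=10) cum 21
  x=12 (C, w=9) cum 30
  x=17 (B, w=125) cum 155
  x=18 (E, w=70) cum 225  ← median
  x=20 (F, w=30) cum 255
  x=21 (G, w=90) cum 345
  x=25 (D, w=20) cum 365
⇒ x* = 18
y-coordinate, sorted with cumulative weight:
  y=1 (A, w=11) cum 11
  y=2 (D, w=20) cum 31
  y=4 (H, w=10) cum 41
  y=6 (B, w=125) cum 166
  y=15 (F, w=30) cum 196  ← median
  y=19 (C, w=9) cum 205
  y=20 (E, w=70) cum 275
  y=22 (G, w=90) cum 365
⇒ y* = 15

(18, 15)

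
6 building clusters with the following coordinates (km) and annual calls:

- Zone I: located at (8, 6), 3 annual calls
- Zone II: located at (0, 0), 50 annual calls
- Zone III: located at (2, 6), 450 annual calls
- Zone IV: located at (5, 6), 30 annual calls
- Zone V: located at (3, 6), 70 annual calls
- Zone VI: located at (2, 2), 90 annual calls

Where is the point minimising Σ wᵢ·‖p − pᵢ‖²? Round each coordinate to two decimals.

The minimiser of Σwᵢ‖p−pᵢ‖² is the weighted centroid p* = (Σwᵢpᵢ)/(Σwᵢ).
Σwᵢ = 693.
Σwᵢxᵢ = 3·8 + 50·0 + 450·2 + 30·5 + 70·3 + 90·2 = 1464.
Σwᵢyᵢ = 3·6 + 50·0 + 450·6 + 30·6 + 70·6 + 90·2 = 3498.
x* = 1464/693 = 2.11, y* = 3498/693 = 5.05.

(2.11, 5.05)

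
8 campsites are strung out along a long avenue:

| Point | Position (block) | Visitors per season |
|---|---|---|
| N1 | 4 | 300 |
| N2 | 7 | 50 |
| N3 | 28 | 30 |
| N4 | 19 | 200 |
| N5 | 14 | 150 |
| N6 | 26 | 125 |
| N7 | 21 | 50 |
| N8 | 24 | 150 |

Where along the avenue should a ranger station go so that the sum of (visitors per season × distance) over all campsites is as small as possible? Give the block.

For a sum of weighted absolute distances on a line, the optimum is the weighted median (not the mean). Total weight W = 1055; half-weight = 527.5.
Sort by position and accumulate weight:
  block 4 (N1, w=300) → cum 300
  block 7 (N2, w=50) → cum 350
  block 14 (N5, w=150) → cum 500
  block 19 (N4, w=200) → cum 700  ≥ 527.5 → median here
  block 21 (N7, w=50) → cum 750
  block 24 (N8, w=150) → cum 900
  block 26 (N6, w=125) → cum 1025
  block 28 (N3, w=30) → cum 1055
Optimal location: block 19.

x = 19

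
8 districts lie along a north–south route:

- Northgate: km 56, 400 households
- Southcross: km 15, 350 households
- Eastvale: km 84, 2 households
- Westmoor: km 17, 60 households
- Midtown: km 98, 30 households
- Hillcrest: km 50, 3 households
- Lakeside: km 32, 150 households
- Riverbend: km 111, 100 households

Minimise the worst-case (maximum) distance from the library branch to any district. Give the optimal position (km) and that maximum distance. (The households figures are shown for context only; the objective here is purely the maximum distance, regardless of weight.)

location 63, max distance 48

The 1-center on a line is the midpoint of the two extreme points: leftmost at 15, rightmost at 111.
Optimal location = (15 + 111)/2 = 63; maximum distance = (111 − 15)/2 = 48.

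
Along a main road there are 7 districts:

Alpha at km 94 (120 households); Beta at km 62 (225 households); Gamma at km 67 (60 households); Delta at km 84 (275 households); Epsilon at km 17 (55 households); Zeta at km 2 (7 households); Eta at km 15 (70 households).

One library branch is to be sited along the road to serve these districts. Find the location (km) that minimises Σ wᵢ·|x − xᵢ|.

For a sum of weighted absolute distances on a line, the optimum is the weighted median (not the mean). Total weight W = 812; half-weight = 406.
Sort by position and accumulate weight:
  km 2 (Zeta, w=7) → cum 7
  km 15 (Eta, w=70) → cum 77
  km 17 (Epsilon, w=55) → cum 132
  km 62 (Beta, w=225) → cum 357
  km 67 (Gamma, w=60) → cum 417  ≥ 406 → median here
  km 84 (Delta, w=275) → cum 692
  km 94 (Alpha, w=120) → cum 812
Optimal location: km 67.

x = 67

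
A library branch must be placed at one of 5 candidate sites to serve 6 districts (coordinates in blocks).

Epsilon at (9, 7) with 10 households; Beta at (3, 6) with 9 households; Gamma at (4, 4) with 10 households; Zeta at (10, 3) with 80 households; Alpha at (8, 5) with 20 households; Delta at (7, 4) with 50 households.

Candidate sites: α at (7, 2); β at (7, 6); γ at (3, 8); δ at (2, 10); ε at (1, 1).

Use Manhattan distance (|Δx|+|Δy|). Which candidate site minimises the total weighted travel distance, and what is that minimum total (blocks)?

Total weighted distance at each candidate:
  α (7, 2): total = 692
  β (7, 6): total = 736
  γ (3, 8): total = 1658
  δ (2, 10): total = 2195
  ε (1, 1): total = 1813
Minimum is at α with total 692 blocks.

α, total 692 blocks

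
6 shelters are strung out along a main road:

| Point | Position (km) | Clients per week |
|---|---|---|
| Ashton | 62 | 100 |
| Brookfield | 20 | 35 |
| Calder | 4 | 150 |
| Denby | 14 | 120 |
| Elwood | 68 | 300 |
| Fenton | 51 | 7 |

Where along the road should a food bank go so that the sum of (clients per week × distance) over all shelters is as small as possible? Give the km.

For a sum of weighted absolute distances on a line, the optimum is the weighted median (not the mean). Total weight W = 712; half-weight = 356.
Sort by position and accumulate weight:
  km 4 (Calder, w=150) → cum 150
  km 14 (Denby, w=120) → cum 270
  km 20 (Brookfield, w=35) → cum 305
  km 51 (Fenton, w=7) → cum 312
  km 62 (Ashton, w=100) → cum 412  ≥ 356 → median here
  km 68 (Elwood, w=300) → cum 712
Optimal location: km 62.

x = 62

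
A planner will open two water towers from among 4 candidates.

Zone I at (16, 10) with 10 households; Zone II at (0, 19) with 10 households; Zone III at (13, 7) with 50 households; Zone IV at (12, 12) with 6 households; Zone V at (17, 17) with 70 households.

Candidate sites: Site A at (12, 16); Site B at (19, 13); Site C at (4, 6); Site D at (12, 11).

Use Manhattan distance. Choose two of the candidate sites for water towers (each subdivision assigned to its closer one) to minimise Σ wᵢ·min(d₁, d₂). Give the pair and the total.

Evaluate every pair (each demand assigned to the nearer of the two):
  {Site A, Site D}: total = 876
  {Site B, Site D}: total = 926
  {Site A, Site B}: total = 1154
  {Site A, Site C}: total = 1194
  {Site B, Site C}: total = 1198
  {Site C, Site D}: total = 1246
Best pair: {Site A, Site D} with total 876.

{Site A, Site D}, total 876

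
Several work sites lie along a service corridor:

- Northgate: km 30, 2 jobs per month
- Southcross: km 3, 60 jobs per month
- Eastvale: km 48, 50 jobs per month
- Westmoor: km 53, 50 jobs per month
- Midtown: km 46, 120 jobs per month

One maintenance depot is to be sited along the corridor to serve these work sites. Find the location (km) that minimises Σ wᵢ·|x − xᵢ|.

For a sum of weighted absolute distances on a line, the optimum is the weighted median (not the mean). Total weight W = 282; half-weight = 141.
Sort by position and accumulate weight:
  km 3 (Southcross, w=60) → cum 60
  km 30 (Northgate, w=2) → cum 62
  km 46 (Midtown, w=120) → cum 182  ≥ 141 → median here
  km 48 (Eastvale, w=50) → cum 232
  km 53 (Westmoor, w=50) → cum 282
Optimal location: km 46.

x = 46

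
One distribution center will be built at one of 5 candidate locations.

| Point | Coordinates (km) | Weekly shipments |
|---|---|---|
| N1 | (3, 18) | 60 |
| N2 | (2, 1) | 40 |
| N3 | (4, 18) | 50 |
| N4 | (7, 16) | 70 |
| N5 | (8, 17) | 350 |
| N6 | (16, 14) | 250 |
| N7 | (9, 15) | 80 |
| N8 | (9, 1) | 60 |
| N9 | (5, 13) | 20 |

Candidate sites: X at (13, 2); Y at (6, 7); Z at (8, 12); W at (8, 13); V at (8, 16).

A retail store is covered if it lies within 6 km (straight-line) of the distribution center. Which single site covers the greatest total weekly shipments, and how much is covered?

V, covering 630

Coverage radius r = 6 km; a point is covered iff (Δx)²+(Δy)² ≤ 6² = 36.
  X (13, 2): covers {N8} → 60
  Y (6, 7): covers {none} → 0
  Z (8, 12): covers {N4, N5, N7, N9} → 520
  W (8, 13): covers {N4, N5, N7, N9} → 520
  V (8, 16): covers {N1, N3, N4, N5, N7, N9} → 630
Maximum coverage at V: 630 weekly shipments.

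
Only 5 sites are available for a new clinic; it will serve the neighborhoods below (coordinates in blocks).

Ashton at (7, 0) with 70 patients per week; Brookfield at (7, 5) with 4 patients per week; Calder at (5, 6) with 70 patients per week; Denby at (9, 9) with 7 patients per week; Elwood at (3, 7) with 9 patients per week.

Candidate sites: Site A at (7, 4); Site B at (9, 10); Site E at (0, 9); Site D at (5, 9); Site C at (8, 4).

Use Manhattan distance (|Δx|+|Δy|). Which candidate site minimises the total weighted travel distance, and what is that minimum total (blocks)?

Total weighted distance at each candidate:
  Site A (7, 4): total = 676
  Site B (9, 10): total = 1516
  Site E (0, 9): total = 1832
  Site D (5, 9): total = 1068
  Site C (8, 4): total = 822
Minimum is at Site A with total 676 blocks.

Site A, total 676 blocks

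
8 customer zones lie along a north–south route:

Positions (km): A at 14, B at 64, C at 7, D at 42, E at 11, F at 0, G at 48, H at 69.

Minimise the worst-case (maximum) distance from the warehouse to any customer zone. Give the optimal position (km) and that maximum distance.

The 1-center on a line is the midpoint of the two extreme points: leftmost at 0, rightmost at 69.
Optimal location = (0 + 69)/2 = 34.5; maximum distance = (69 − 0)/2 = 34.5.

location 34.5, max distance 34.5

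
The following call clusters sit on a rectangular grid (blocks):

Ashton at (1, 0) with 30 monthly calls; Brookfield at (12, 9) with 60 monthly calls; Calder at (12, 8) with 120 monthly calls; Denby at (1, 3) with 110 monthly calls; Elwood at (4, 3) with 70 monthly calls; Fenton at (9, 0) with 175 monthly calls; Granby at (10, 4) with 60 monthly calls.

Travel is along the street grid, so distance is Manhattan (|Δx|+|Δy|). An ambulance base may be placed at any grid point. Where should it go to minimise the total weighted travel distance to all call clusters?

(9, 3)

Manhattan distance separates: Σwᵢ(|x−xᵢ|+|y−yᵢ|) = Σwᵢ|x−xᵢ| + Σwᵢ|y−yᵢ|, so x and y are optimised independently as 1-D weighted medians.
Total weight W = 625; half = 312.5.
x-coordinate, sorted with cumulative weight:
  x=1 (Ashton, w=30) cum 30
  x=1 (Denby, w=110) cum 140
  x=4 (Elwood, w=70) cum 210
  x=9 (Fenton, w=175) cum 385  ← median
  x=10 (Granby, w=60) cum 445
  x=12 (Brookfield, w=60) cum 505
  x=12 (Calder, w=120) cum 625
⇒ x* = 9
y-coordinate, sorted with cumulative weight:
  y=0 (Ashton, w=30) cum 30
  y=0 (Fenton, w=175) cum 205
  y=3 (Denby, w=110) cum 315  ← median
  y=3 (Elwood, w=70) cum 385
  y=4 (Granby, w=60) cum 445
  y=8 (Calder, w=120) cum 565
  y=9 (Brookfield, w=60) cum 625
⇒ y* = 3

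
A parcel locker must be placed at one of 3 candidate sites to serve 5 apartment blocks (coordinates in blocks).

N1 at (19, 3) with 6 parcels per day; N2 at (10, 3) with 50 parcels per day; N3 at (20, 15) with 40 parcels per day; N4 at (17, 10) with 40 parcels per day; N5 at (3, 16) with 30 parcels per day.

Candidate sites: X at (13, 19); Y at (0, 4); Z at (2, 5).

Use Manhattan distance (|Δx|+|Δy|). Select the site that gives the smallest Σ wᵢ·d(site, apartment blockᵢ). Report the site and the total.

Total weighted distance at each candidate:
  X (13, 19): total = 2432
  Y (0, 4): total = 3280
  Z (2, 5): total = 2894
Minimum is at X with total 2432 blocks.

X, total 2432 blocks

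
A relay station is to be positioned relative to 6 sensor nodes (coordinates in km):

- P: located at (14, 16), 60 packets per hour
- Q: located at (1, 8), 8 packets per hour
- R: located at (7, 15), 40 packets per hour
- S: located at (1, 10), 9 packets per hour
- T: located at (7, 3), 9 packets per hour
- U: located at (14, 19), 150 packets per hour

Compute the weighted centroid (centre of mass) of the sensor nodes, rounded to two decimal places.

(11.96, 16.63)

The minimiser of Σwᵢ‖p−pᵢ‖² is the weighted centroid p* = (Σwᵢpᵢ)/(Σwᵢ).
Σwᵢ = 276.
Σwᵢxᵢ = 60·14 + 8·1 + 40·7 + 9·1 + 9·7 + 150·14 = 3300.
Σwᵢyᵢ = 60·16 + 8·8 + 40·15 + 9·10 + 9·3 + 150·19 = 4591.
x* = 3300/276 = 11.96, y* = 4591/276 = 16.63.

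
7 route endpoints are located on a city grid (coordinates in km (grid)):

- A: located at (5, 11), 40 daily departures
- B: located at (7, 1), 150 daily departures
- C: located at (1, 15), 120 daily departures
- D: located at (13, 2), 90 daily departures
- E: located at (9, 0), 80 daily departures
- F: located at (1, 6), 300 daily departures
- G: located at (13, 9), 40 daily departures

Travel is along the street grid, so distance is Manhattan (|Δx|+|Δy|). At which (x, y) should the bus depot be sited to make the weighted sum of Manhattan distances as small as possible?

(1, 6)

Manhattan distance separates: Σwᵢ(|x−xᵢ|+|y−yᵢ|) = Σwᵢ|x−xᵢ| + Σwᵢ|y−yᵢ|, so x and y are optimised independently as 1-D weighted medians.
Total weight W = 820; half = 410.
x-coordinate, sorted with cumulative weight:
  x=1 (C, w=120) cum 120
  x=1 (F, w=300) cum 420  ← median
  x=5 (A, w=40) cum 460
  x=7 (B, w=150) cum 610
  x=9 (E, w=80) cum 690
  x=13 (D, w=90) cum 780
  x=13 (G, w=40) cum 820
⇒ x* = 1
y-coordinate, sorted with cumulative weight:
  y=0 (E, w=80) cum 80
  y=1 (B, w=150) cum 230
  y=2 (D, w=90) cum 320
  y=6 (F, w=300) cum 620  ← median
  y=9 (G, w=40) cum 660
  y=11 (A, w=40) cum 700
  y=15 (C, w=120) cum 820
⇒ y* = 6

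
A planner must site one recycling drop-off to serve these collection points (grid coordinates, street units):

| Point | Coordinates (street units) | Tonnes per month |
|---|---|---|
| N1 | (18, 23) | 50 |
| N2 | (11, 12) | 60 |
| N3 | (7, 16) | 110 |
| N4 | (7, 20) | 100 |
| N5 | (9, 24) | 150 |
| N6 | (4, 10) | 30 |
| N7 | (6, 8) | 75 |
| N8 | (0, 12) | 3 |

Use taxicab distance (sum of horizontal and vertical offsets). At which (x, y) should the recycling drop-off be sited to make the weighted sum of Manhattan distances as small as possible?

(7, 20)

Manhattan distance separates: Σwᵢ(|x−xᵢ|+|y−yᵢ|) = Σwᵢ|x−xᵢ| + Σwᵢ|y−yᵢ|, so x and y are optimised independently as 1-D weighted medians.
Total weight W = 578; half = 289.
x-coordinate, sorted with cumulative weight:
  x=0 (N8, w=3) cum 3
  x=4 (N6, w=30) cum 33
  x=6 (N7, w=75) cum 108
  x=7 (N3, w=110) cum 218
  x=7 (N4, w=100) cum 318  ← median
  x=9 (N5, w=150) cum 468
  x=11 (N2, w=60) cum 528
  x=18 (N1, w=50) cum 578
⇒ x* = 7
y-coordinate, sorted with cumulative weight:
  y=8 (N7, w=75) cum 75
  y=10 (N6, w=30) cum 105
  y=12 (N2, w=60) cum 165
  y=12 (N8, w=3) cum 168
  y=16 (N3, w=110) cum 278
  y=20 (N4, w=100) cum 378  ← median
  y=23 (N1, w=50) cum 428
  y=24 (N5, w=150) cum 578
⇒ y* = 20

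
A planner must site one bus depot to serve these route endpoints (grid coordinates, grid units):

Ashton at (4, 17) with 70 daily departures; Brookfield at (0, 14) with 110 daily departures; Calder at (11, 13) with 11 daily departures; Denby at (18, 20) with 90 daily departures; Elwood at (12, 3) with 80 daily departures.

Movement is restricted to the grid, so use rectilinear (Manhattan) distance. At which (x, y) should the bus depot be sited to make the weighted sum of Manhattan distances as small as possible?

Manhattan distance separates: Σwᵢ(|x−xᵢ|+|y−yᵢ|) = Σwᵢ|x−xᵢ| + Σwᵢ|y−yᵢ|, so x and y are optimised independently as 1-D weighted medians.
Total weight W = 361; half = 180.5.
x-coordinate, sorted with cumulative weight:
  x=0 (Brookfield, w=110) cum 110
  x=4 (Ashton, w=70) cum 180
  x=11 (Calder, w=11) cum 191  ← median
  x=12 (Elwood, w=80) cum 271
  x=18 (Denby, w=90) cum 361
⇒ x* = 11
y-coordinate, sorted with cumulative weight:
  y=3 (Elwood, w=80) cum 80
  y=13 (Calder, w=11) cum 91
  y=14 (Brookfield, w=110) cum 201  ← median
  y=17 (Ashton, w=70) cum 271
  y=20 (Denby, w=90) cum 361
⇒ y* = 14

(11, 14)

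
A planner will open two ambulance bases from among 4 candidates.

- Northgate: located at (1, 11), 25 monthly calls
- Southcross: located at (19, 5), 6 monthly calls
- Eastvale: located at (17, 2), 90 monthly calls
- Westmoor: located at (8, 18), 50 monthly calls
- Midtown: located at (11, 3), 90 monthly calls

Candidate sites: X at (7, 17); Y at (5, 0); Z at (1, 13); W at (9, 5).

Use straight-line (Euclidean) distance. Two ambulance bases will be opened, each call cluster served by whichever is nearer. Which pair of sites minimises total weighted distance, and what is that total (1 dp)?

{X, W}, total 1366.4

Evaluate every pair (each demand assigned to the nearer of the two):
  {X, W}: total = 1366.4
  {Z, W}: total = 1563.6
  {Y, W}: total = 1985.4
  {X, Y}: total = 2070.7
  {Y, Z}: total = 2267.9
  {X, Z}: total = 3117.8
Best pair: {X, W} with total 1366.4.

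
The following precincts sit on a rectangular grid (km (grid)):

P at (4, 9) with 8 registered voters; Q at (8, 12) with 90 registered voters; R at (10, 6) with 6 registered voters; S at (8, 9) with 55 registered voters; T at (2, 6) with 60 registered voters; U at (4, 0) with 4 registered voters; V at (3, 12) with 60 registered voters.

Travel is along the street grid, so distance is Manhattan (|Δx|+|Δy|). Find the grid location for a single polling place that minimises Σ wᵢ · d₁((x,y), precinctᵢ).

(8, 12)

Manhattan distance separates: Σwᵢ(|x−xᵢ|+|y−yᵢ|) = Σwᵢ|x−xᵢ| + Σwᵢ|y−yᵢ|, so x and y are optimised independently as 1-D weighted medians.
Total weight W = 283; half = 141.5.
x-coordinate, sorted with cumulative weight:
  x=2 (T, w=60) cum 60
  x=3 (V, w=60) cum 120
  x=4 (P, w=8) cum 128
  x=4 (U, w=4) cum 132
  x=8 (Q, w=90) cum 222  ← median
  x=8 (S, w=55) cum 277
  x=10 (R, w=6) cum 283
⇒ x* = 8
y-coordinate, sorted with cumulative weight:
  y=0 (U, w=4) cum 4
  y=6 (R, w=6) cum 10
  y=6 (T, w=60) cum 70
  y=9 (P, w=8) cum 78
  y=9 (S, w=55) cum 133
  y=12 (Q, w=90) cum 223  ← median
  y=12 (V, w=60) cum 283
⇒ y* = 12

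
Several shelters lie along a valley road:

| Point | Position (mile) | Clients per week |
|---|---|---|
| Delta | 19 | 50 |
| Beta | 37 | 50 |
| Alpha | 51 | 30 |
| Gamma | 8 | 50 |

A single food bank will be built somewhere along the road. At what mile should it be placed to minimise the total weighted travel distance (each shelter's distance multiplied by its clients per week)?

For a sum of weighted absolute distances on a line, the optimum is the weighted median (not the mean). Total weight W = 180; half-weight = 90.
Sort by position and accumulate weight:
  mile 8 (Gamma, w=50) → cum 50
  mile 19 (Delta, w=50) → cum 100  ≥ 90 → median here
  mile 37 (Beta, w=50) → cum 150
  mile 51 (Alpha, w=30) → cum 180
Optimal location: mile 19.

x = 19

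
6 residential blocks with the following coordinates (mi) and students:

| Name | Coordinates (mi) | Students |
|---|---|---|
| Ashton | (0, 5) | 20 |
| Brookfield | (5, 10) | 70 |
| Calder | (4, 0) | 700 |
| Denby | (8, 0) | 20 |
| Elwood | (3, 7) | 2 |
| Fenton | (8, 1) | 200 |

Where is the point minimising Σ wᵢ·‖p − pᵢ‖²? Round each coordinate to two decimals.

The minimiser of Σwᵢ‖p−pᵢ‖² is the weighted centroid p* = (Σwᵢpᵢ)/(Σwᵢ).
Σwᵢ = 1012.
Σwᵢxᵢ = 20·0 + 70·5 + 700·4 + 20·8 + 2·3 + 200·8 = 4916.
Σwᵢyᵢ = 20·5 + 70·10 + 700·0 + 20·0 + 2·7 + 200·1 = 1014.
x* = 4916/1012 = 4.86, y* = 1014/1012 = 1.00.

(4.86, 1.00)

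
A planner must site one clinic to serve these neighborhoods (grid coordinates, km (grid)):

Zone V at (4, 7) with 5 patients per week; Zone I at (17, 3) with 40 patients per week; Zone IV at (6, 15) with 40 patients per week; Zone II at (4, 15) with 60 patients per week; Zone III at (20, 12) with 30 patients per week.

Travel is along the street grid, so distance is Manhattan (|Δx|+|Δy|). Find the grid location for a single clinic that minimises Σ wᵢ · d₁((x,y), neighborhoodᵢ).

Manhattan distance separates: Σwᵢ(|x−xᵢ|+|y−yᵢ|) = Σwᵢ|x−xᵢ| + Σwᵢ|y−yᵢ|, so x and y are optimised independently as 1-D weighted medians.
Total weight W = 175; half = 87.5.
x-coordinate, sorted with cumulative weight:
  x=4 (Zone V, w=5) cum 5
  x=4 (Zone II, w=60) cum 65
  x=6 (Zone IV, w=40) cum 105  ← median
  x=17 (Zone I, w=40) cum 145
  x=20 (Zone III, w=30) cum 175
⇒ x* = 6
y-coordinate, sorted with cumulative weight:
  y=3 (Zone I, w=40) cum 40
  y=7 (Zone V, w=5) cum 45
  y=12 (Zone III, w=30) cum 75
  y=15 (Zone IV, w=40) cum 115  ← median
  y=15 (Zone II, w=60) cum 175
⇒ y* = 15

(6, 15)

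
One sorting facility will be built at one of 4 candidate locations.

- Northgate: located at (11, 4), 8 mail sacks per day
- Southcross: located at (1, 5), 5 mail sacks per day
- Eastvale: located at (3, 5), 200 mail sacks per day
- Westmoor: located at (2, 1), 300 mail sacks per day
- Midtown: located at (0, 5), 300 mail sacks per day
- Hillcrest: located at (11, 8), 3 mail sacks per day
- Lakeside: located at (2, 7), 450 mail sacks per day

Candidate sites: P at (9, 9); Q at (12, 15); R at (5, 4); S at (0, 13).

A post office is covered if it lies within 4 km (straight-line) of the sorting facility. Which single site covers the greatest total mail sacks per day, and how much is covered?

Coverage radius r = 4 km; a point is covered iff (Δx)²+(Δy)² ≤ 4² = 16.
  P (9, 9): covers {Hillcrest} → 3
  Q (12, 15): covers {none} → 0
  R (5, 4): covers {Eastvale} → 200
  S (0, 13): covers {none} → 0
Maximum coverage at R: 200 mail sacks per day.

R, covering 200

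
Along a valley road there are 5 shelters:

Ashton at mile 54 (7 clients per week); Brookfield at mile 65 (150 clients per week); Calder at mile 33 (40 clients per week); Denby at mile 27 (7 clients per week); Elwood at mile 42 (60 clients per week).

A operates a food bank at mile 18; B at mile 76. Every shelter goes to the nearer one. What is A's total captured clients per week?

The indifferent point is the midpoint (18+76)/2 = 47; shelters left of it (closer to A at 18) go to A, those right go to B.
  Denby at 27 (w=7) → A
  Calder at 33 (w=40) → A
  Elwood at 42 (w=60) → A
  Ashton at 54 (w=7) → B
  Brookfield at 65 (w=150) → B
A captures 107; B captures 157.

107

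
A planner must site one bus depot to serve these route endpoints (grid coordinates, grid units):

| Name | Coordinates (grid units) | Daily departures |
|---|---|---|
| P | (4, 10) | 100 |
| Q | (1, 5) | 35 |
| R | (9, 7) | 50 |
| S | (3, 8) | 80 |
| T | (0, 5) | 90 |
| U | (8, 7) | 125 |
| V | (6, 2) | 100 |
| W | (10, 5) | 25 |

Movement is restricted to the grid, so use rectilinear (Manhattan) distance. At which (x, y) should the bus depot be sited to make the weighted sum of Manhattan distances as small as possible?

Manhattan distance separates: Σwᵢ(|x−xᵢ|+|y−yᵢ|) = Σwᵢ|x−xᵢ| + Σwᵢ|y−yᵢ|, so x and y are optimised independently as 1-D weighted medians.
Total weight W = 605; half = 302.5.
x-coordinate, sorted with cumulative weight:
  x=0 (T, w=90) cum 90
  x=1 (Q, w=35) cum 125
  x=3 (S, w=80) cum 205
  x=4 (P, w=100) cum 305  ← median
  x=6 (V, w=100) cum 405
  x=8 (U, w=125) cum 530
  x=9 (R, w=50) cum 580
  x=10 (W, w=25) cum 605
⇒ x* = 4
y-coordinate, sorted with cumulative weight:
  y=2 (V, w=100) cum 100
  y=5 (Q, w=35) cum 135
  y=5 (T, w=90) cum 225
  y=5 (W, w=25) cum 250
  y=7 (R, w=50) cum 300
  y=7 (U, w=125) cum 425  ← median
  y=8 (S, w=80) cum 505
  y=10 (P, w=100) cum 605
⇒ y* = 7

(4, 7)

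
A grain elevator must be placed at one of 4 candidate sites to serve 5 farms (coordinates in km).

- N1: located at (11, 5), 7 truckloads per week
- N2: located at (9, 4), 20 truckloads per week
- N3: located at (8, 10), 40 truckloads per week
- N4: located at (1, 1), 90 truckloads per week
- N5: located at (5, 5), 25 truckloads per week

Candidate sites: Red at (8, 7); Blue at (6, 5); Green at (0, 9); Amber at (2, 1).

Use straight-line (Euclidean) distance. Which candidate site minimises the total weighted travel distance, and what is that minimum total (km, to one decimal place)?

Amber, total 868.9 km

Total weighted distance at each candidate:
  Red (8, 7): total = 1128.4
  Blue (6, 5): total = 914.9
  Green (0, 9): total = 1496.0
  Amber (2, 1): total = 868.9
Minimum is at Amber with total 868.9 km.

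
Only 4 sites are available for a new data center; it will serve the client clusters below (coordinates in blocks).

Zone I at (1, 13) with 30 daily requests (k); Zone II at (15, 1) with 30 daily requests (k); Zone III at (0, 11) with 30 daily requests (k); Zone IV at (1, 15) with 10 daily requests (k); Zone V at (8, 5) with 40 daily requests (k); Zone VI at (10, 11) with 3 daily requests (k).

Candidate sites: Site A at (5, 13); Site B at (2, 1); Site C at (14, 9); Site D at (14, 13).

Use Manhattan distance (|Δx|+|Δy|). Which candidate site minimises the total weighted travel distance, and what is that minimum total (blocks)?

Total weighted distance at each candidate:
  Site A (5, 13): total = 1511
  Site B (2, 1): total = 1744
  Site C (14, 9): total = 1868
  Site D (14, 13): total = 1988
Minimum is at Site A with total 1511 blocks.

Site A, total 1511 blocks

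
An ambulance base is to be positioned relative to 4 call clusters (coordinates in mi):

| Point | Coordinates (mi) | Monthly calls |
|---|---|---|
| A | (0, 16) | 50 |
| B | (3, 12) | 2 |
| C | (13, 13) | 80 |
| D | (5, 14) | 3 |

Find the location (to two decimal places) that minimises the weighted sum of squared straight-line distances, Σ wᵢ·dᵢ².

The minimiser of Σwᵢ‖p−pᵢ‖² is the weighted centroid p* = (Σwᵢpᵢ)/(Σwᵢ).
Σwᵢ = 135.
Σwᵢxᵢ = 50·0 + 2·3 + 80·13 + 3·5 = 1061.
Σwᵢyᵢ = 50·16 + 2·12 + 80·13 + 3·14 = 1906.
x* = 1061/135 = 7.86, y* = 1906/135 = 14.12.

(7.86, 14.12)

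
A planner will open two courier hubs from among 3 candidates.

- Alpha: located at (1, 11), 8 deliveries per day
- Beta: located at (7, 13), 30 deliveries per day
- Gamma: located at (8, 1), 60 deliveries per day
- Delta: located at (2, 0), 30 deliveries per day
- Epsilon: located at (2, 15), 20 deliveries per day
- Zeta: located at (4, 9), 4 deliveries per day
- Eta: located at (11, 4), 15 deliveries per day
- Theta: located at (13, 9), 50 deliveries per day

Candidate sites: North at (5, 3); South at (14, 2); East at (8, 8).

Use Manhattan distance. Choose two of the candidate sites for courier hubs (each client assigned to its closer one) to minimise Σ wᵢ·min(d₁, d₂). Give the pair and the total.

Evaluate every pair (each demand assigned to the nearer of the two):
  {North, East}: total = 1425
  {North, South}: total = 1739
  {South, East}: total = 1755
Best pair: {North, East} with total 1425.

{North, East}, total 1425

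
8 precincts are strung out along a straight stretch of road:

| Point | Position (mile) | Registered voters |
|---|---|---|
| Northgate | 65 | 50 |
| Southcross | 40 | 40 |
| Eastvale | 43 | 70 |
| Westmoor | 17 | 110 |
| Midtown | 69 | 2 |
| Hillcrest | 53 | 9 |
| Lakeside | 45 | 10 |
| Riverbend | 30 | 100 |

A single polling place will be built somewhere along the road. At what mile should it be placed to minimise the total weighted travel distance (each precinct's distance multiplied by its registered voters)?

x = 30

For a sum of weighted absolute distances on a line, the optimum is the weighted median (not the mean). Total weight W = 391; half-weight = 195.5.
Sort by position and accumulate weight:
  mile 17 (Westmoor, w=110) → cum 110
  mile 30 (Riverbend, w=100) → cum 210  ≥ 195.5 → median here
  mile 40 (Southcross, w=40) → cum 250
  mile 43 (Eastvale, w=70) → cum 320
  mile 45 (Lakeside, w=10) → cum 330
  mile 53 (Hillcrest, w=9) → cum 339
  mile 65 (Northgate, w=50) → cum 389
  mile 69 (Midtown, w=2) → cum 391
Optimal location: mile 30.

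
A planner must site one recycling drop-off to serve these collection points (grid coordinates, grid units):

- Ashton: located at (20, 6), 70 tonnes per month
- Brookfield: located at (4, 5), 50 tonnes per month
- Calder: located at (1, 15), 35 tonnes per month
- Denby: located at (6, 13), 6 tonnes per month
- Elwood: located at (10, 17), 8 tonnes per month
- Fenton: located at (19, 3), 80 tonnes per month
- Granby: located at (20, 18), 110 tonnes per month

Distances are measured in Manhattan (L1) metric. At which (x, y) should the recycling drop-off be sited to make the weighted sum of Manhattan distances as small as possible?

Manhattan distance separates: Σwᵢ(|x−xᵢ|+|y−yᵢ|) = Σwᵢ|x−xᵢ| + Σwᵢ|y−yᵢ|, so x and y are optimised independently as 1-D weighted medians.
Total weight W = 359; half = 179.5.
x-coordinate, sorted with cumulative weight:
  x=1 (Calder, w=35) cum 35
  x=4 (Brookfield, w=50) cum 85
  x=6 (Denby, w=6) cum 91
  x=10 (Elwood, w=8) cum 99
  x=19 (Fenton, w=80) cum 179
  x=20 (Ashton, w=70) cum 249  ← median
  x=20 (Granby, w=110) cum 359
⇒ x* = 20
y-coordinate, sorted with cumulative weight:
  y=3 (Fenton, w=80) cum 80
  y=5 (Brookfield, w=50) cum 130
  y=6 (Ashton, w=70) cum 200  ← median
  y=13 (Denby, w=6) cum 206
  y=15 (Calder, w=35) cum 241
  y=17 (Elwood, w=8) cum 249
  y=18 (Granby, w=110) cum 359
⇒ y* = 6

(20, 6)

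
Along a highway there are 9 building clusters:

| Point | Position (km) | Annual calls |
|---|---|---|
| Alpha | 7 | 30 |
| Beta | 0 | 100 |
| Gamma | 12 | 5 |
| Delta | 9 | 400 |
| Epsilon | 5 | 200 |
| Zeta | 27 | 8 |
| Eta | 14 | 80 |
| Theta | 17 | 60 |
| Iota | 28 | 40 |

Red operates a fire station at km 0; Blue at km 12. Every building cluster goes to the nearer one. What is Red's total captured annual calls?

300

The indifferent point is the midpoint (0+12)/2 = 6; building clusters left of it (closer to Red at 0) go to Red, those right go to Blue.
  Beta at 0 (w=100) → Red
  Epsilon at 5 (w=200) → Red
  Alpha at 7 (w=30) → Blue
  Delta at 9 (w=400) → Blue
  Gamma at 12 (w=5) → Blue
  Eta at 14 (w=80) → Blue
  Theta at 17 (w=60) → Blue
  Zeta at 27 (w=8) → Blue
  Iota at 28 (w=40) → Blue
Red captures 300; Blue captures 623.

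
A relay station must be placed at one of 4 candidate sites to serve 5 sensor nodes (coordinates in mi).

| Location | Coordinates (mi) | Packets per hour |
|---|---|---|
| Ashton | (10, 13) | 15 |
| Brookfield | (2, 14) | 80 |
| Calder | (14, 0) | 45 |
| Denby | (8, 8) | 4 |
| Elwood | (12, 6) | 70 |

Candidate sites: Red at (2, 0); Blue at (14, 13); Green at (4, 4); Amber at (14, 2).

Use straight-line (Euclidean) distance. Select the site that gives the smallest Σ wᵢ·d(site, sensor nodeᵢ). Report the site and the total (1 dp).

Amber, total 1970.2 mi

Total weighted distance at each candidate:
  Red (2, 0): total = 2745.3
  Blue (14, 13): total = 2149.2
  Green (4, 4): total = 2062.6
  Amber (14, 2): total = 1970.2
Minimum is at Amber with total 1970.2 mi.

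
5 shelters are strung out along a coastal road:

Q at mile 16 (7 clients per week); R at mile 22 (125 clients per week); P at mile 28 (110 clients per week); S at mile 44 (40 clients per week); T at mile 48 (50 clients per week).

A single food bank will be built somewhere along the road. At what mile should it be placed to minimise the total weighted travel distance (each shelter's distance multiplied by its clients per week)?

For a sum of weighted absolute distances on a line, the optimum is the weighted median (not the mean). Total weight W = 332; half-weight = 166.
Sort by position and accumulate weight:
  mile 16 (Q, w=7) → cum 7
  mile 22 (R, w=125) → cum 132
  mile 28 (P, w=110) → cum 242  ≥ 166 → median here
  mile 44 (S, w=40) → cum 282
  mile 48 (T, w=50) → cum 332
Optimal location: mile 28.

x = 28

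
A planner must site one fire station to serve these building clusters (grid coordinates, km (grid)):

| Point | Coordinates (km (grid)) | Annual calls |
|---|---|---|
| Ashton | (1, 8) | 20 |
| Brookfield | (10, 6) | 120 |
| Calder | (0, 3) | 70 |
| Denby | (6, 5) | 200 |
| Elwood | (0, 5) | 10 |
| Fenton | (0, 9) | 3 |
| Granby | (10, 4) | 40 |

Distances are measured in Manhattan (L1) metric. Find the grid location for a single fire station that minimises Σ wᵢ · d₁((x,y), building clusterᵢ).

(6, 5)

Manhattan distance separates: Σwᵢ(|x−xᵢ|+|y−yᵢ|) = Σwᵢ|x−xᵢ| + Σwᵢ|y−yᵢ|, so x and y are optimised independently as 1-D weighted medians.
Total weight W = 463; half = 231.5.
x-coordinate, sorted with cumulative weight:
  x=0 (Calder, w=70) cum 70
  x=0 (Elwood, w=10) cum 80
  x=0 (Fenton, w=3) cum 83
  x=1 (Ashton, w=20) cum 103
  x=6 (Denby, w=200) cum 303  ← median
  x=10 (Brookfield, w=120) cum 423
  x=10 (Granby, w=40) cum 463
⇒ x* = 6
y-coordinate, sorted with cumulative weight:
  y=3 (Calder, w=70) cum 70
  y=4 (Granby, w=40) cum 110
  y=5 (Denby, w=200) cum 310  ← median
  y=5 (Elwood, w=10) cum 320
  y=6 (Brookfield, w=120) cum 440
  y=8 (Ashton, w=20) cum 460
  y=9 (Fenton, w=3) cum 463
⇒ y* = 5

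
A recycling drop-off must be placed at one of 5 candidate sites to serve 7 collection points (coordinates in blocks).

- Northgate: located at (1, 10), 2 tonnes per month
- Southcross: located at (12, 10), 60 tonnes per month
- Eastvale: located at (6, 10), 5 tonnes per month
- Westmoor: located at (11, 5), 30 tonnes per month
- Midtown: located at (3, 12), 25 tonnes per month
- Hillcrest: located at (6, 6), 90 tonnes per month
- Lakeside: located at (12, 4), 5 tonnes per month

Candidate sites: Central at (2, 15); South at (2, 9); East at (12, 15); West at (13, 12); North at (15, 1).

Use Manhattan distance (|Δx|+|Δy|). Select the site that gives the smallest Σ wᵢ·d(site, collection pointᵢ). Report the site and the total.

Total weighted distance at each candidate:
  Central (2, 15): total = 2902
  South (2, 9): total = 1884
  East (12, 15): total = 2422
  West (13, 12): total = 1988
  North (15, 1): total = 2961
Minimum is at South with total 1884 blocks.

South, total 1884 blocks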